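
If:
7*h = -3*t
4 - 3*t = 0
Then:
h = -4/7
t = 4/3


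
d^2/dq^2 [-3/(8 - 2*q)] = 3/(q - 4)^3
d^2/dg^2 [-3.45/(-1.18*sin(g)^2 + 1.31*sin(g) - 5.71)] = (-19.21512*sin(g)^4 + 15.99903*sin(g)^3 + 115.883775*sin(g)^2 - 57.804405*sin(g) - 34.64973)/(1.18*sin(g)^2 - 1.31*sin(g) + 5.71)^3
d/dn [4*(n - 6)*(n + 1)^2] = 4*(n + 1)*(3*n - 11)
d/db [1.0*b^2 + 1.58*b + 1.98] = 2.0*b + 1.58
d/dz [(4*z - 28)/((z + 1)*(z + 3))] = 4*(-z^2 + 14*z + 31)/(z^4 + 8*z^3 + 22*z^2 + 24*z + 9)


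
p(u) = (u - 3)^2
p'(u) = 2*u - 6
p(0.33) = 7.13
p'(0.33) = -5.34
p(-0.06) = 9.36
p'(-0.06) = -6.12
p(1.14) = 3.46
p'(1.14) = -3.72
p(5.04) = 4.16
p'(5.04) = 4.08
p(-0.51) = 12.32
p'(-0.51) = -7.02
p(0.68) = 5.38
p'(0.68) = -4.64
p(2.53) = 0.22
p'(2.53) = -0.94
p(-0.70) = 13.69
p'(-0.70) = -7.40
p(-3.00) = 36.00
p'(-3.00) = -12.00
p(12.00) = 81.00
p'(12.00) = 18.00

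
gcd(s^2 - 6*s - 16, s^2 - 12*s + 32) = s - 8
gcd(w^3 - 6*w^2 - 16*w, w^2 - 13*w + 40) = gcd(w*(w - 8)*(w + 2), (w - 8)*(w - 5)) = w - 8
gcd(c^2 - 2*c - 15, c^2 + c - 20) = 1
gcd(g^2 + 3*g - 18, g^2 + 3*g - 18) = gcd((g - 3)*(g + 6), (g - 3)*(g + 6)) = g^2 + 3*g - 18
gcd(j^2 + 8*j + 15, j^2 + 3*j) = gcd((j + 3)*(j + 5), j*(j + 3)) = j + 3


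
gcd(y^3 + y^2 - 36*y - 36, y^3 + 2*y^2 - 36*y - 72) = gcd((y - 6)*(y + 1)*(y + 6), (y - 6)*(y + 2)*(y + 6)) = y^2 - 36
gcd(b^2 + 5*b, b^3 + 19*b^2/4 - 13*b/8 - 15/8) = b + 5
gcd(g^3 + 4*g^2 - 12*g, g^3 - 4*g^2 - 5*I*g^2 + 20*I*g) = g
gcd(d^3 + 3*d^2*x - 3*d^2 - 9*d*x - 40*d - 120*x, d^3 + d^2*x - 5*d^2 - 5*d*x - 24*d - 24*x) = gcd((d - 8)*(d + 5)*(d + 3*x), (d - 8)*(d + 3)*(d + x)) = d - 8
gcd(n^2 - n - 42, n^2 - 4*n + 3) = 1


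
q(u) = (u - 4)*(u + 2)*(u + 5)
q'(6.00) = 126.00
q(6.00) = 176.00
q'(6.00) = 126.00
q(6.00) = 176.00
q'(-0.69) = -20.71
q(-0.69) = -26.48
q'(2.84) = 23.24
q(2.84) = -44.02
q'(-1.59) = -19.96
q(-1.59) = -7.82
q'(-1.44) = -20.42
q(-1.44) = -10.85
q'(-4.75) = 21.19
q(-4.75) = 6.02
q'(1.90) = 4.23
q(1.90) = -56.51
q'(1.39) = -3.86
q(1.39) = -56.54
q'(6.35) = 141.07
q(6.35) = 222.72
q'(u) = (u - 4)*(u + 2) + (u - 4)*(u + 5) + (u + 2)*(u + 5) = 3*u^2 + 6*u - 18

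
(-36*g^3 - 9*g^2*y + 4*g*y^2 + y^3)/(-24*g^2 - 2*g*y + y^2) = (-9*g^2 + y^2)/(-6*g + y)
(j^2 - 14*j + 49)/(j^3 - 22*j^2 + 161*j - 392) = 1/(j - 8)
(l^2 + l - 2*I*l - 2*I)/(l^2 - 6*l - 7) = (l - 2*I)/(l - 7)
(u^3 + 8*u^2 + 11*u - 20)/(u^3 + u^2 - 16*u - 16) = (u^2 + 4*u - 5)/(u^2 - 3*u - 4)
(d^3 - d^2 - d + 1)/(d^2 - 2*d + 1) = d + 1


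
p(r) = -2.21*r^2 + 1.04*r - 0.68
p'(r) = 1.04 - 4.42*r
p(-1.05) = -4.21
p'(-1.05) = 5.68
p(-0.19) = -0.96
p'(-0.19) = 1.88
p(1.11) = -2.25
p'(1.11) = -3.87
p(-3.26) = -27.56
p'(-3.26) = 15.45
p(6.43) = -85.37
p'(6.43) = -27.38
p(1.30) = -3.06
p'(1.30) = -4.71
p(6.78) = -95.22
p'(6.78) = -28.93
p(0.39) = -0.61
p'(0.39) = -0.68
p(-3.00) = -23.69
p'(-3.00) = 14.30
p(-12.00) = -331.40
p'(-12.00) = 54.08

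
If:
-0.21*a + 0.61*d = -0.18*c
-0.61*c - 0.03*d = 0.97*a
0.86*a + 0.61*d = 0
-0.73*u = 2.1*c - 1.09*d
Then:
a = 0.00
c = 0.00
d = 0.00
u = 0.00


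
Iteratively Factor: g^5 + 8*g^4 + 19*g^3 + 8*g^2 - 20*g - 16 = (g + 2)*(g^4 + 6*g^3 + 7*g^2 - 6*g - 8) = (g + 1)*(g + 2)*(g^3 + 5*g^2 + 2*g - 8) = (g + 1)*(g + 2)*(g + 4)*(g^2 + g - 2) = (g - 1)*(g + 1)*(g + 2)*(g + 4)*(g + 2)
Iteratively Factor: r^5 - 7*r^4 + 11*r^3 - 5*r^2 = (r)*(r^4 - 7*r^3 + 11*r^2 - 5*r) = r^2*(r^3 - 7*r^2 + 11*r - 5) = r^2*(r - 1)*(r^2 - 6*r + 5) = r^2*(r - 1)^2*(r - 5)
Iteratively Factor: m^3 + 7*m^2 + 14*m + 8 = (m + 1)*(m^2 + 6*m + 8) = (m + 1)*(m + 2)*(m + 4)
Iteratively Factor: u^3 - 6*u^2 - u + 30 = (u - 3)*(u^2 - 3*u - 10) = (u - 5)*(u - 3)*(u + 2)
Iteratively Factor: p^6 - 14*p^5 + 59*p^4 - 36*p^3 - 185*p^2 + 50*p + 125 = (p - 5)*(p^5 - 9*p^4 + 14*p^3 + 34*p^2 - 15*p - 25) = (p - 5)^2*(p^4 - 4*p^3 - 6*p^2 + 4*p + 5) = (p - 5)^3*(p^3 + p^2 - p - 1) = (p - 5)^3*(p + 1)*(p^2 - 1) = (p - 5)^3*(p - 1)*(p + 1)*(p + 1)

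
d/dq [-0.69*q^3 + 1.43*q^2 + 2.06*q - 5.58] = -2.07*q^2 + 2.86*q + 2.06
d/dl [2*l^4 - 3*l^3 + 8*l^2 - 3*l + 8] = 8*l^3 - 9*l^2 + 16*l - 3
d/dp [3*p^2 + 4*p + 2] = 6*p + 4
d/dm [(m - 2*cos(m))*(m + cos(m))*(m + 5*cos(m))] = -4*m^2*sin(m) + 3*m^2 + 7*m*sin(2*m) + 8*m*cos(m) + 30*sin(m)*cos(m)^2 - 7*cos(m)^2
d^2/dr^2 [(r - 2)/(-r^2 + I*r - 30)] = 2*(-(r - 2)*(2*r - I)^2 + (3*r - 2 - I)*(r^2 - I*r + 30))/(r^2 - I*r + 30)^3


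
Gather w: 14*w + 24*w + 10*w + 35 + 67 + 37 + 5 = 48*w + 144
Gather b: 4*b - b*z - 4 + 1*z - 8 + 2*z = b*(4 - z) + 3*z - 12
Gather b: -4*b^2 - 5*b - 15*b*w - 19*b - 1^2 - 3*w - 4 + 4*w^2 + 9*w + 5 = -4*b^2 + b*(-15*w - 24) + 4*w^2 + 6*w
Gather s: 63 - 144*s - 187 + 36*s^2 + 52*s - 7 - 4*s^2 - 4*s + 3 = 32*s^2 - 96*s - 128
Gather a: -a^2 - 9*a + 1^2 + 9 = -a^2 - 9*a + 10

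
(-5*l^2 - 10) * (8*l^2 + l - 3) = -40*l^4 - 5*l^3 - 65*l^2 - 10*l + 30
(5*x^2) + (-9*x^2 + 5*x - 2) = -4*x^2 + 5*x - 2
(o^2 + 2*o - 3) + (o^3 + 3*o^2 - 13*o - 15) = o^3 + 4*o^2 - 11*o - 18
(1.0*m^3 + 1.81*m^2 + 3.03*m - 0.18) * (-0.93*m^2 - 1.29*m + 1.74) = -0.93*m^5 - 2.9733*m^4 - 3.4128*m^3 - 0.5919*m^2 + 5.5044*m - 0.3132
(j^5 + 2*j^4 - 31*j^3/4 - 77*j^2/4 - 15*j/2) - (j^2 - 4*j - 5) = j^5 + 2*j^4 - 31*j^3/4 - 81*j^2/4 - 7*j/2 + 5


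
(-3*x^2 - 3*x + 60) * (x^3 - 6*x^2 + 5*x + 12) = -3*x^5 + 15*x^4 + 63*x^3 - 411*x^2 + 264*x + 720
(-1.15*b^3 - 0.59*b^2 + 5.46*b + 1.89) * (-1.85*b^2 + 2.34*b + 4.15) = 2.1275*b^5 - 1.5995*b^4 - 16.2541*b^3 + 6.8314*b^2 + 27.0816*b + 7.8435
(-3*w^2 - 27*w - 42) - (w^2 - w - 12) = -4*w^2 - 26*w - 30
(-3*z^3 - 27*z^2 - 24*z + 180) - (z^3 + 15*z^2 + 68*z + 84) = -4*z^3 - 42*z^2 - 92*z + 96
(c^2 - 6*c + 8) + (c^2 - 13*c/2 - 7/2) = 2*c^2 - 25*c/2 + 9/2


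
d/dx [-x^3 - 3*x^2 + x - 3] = -3*x^2 - 6*x + 1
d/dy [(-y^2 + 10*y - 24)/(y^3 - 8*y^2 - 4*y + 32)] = (y^4 - 20*y^3 + 156*y^2 - 448*y + 224)/(y^6 - 16*y^5 + 56*y^4 + 128*y^3 - 496*y^2 - 256*y + 1024)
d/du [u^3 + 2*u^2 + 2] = u*(3*u + 4)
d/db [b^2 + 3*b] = 2*b + 3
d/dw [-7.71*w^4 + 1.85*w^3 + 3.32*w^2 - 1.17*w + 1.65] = -30.84*w^3 + 5.55*w^2 + 6.64*w - 1.17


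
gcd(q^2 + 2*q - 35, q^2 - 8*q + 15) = q - 5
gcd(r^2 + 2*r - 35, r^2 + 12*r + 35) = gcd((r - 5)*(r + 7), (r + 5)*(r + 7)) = r + 7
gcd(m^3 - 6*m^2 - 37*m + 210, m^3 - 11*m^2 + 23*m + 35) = m^2 - 12*m + 35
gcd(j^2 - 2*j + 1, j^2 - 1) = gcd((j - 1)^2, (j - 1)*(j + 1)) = j - 1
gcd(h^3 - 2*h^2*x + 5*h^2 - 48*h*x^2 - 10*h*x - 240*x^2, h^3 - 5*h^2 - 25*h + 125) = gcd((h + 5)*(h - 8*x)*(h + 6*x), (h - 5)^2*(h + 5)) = h + 5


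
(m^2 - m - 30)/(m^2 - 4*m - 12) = (m + 5)/(m + 2)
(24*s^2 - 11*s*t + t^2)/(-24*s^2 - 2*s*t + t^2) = (-24*s^2 + 11*s*t - t^2)/(24*s^2 + 2*s*t - t^2)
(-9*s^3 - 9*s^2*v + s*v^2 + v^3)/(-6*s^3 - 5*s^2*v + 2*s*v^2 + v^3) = (3*s - v)/(2*s - v)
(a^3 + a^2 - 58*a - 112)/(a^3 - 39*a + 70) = (a^2 - 6*a - 16)/(a^2 - 7*a + 10)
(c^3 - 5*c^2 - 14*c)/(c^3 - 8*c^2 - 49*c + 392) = c*(c + 2)/(c^2 - c - 56)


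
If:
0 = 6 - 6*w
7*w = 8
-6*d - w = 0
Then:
No Solution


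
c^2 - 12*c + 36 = (c - 6)^2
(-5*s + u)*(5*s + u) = -25*s^2 + u^2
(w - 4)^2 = w^2 - 8*w + 16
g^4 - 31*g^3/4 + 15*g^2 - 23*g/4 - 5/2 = (g - 5)*(g - 2)*(g - 1)*(g + 1/4)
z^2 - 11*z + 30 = (z - 6)*(z - 5)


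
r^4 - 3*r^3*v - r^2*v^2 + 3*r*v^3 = r*(r - 3*v)*(r - v)*(r + v)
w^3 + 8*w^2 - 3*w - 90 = (w - 3)*(w + 5)*(w + 6)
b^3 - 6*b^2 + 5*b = b*(b - 5)*(b - 1)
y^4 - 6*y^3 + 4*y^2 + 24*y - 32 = (y - 4)*(y - 2)^2*(y + 2)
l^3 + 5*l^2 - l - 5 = (l - 1)*(l + 1)*(l + 5)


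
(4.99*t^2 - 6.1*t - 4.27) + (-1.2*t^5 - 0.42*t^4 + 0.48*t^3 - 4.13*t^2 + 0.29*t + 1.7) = -1.2*t^5 - 0.42*t^4 + 0.48*t^3 + 0.86*t^2 - 5.81*t - 2.57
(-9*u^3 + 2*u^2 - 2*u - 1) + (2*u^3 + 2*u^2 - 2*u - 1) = -7*u^3 + 4*u^2 - 4*u - 2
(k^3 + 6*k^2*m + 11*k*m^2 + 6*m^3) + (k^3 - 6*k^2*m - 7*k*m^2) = 2*k^3 + 4*k*m^2 + 6*m^3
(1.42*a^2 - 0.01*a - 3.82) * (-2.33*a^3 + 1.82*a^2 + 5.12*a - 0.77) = -3.3086*a^5 + 2.6077*a^4 + 16.1528*a^3 - 8.097*a^2 - 19.5507*a + 2.9414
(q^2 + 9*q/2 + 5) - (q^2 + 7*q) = 5 - 5*q/2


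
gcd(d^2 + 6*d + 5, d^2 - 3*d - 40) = d + 5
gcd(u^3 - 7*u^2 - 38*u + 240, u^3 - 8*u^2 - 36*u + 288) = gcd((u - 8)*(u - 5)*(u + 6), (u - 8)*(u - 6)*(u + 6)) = u^2 - 2*u - 48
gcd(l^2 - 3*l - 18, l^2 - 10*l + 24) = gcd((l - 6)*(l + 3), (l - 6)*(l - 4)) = l - 6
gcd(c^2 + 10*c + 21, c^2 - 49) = c + 7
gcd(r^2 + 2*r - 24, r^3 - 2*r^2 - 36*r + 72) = r + 6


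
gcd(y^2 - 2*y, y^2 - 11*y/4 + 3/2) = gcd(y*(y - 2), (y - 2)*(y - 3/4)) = y - 2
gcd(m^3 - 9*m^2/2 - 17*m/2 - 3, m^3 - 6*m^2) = m - 6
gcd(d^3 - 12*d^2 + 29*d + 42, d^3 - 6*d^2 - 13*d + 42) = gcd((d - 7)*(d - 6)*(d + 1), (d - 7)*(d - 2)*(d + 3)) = d - 7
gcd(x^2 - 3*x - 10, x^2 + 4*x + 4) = x + 2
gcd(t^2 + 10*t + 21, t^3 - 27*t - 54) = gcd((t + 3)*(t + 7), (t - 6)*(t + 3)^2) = t + 3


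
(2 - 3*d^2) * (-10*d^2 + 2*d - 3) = 30*d^4 - 6*d^3 - 11*d^2 + 4*d - 6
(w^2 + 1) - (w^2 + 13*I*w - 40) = -13*I*w + 41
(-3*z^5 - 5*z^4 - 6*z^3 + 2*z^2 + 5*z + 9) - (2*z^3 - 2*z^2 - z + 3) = -3*z^5 - 5*z^4 - 8*z^3 + 4*z^2 + 6*z + 6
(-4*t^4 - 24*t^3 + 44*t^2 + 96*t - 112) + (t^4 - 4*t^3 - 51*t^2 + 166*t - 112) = -3*t^4 - 28*t^3 - 7*t^2 + 262*t - 224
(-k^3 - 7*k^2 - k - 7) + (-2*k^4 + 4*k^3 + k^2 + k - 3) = -2*k^4 + 3*k^3 - 6*k^2 - 10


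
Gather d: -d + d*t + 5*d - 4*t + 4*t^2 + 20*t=d*(t + 4) + 4*t^2 + 16*t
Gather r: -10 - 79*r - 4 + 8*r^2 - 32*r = 8*r^2 - 111*r - 14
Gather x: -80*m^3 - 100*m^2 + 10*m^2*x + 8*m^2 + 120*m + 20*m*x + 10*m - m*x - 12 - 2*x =-80*m^3 - 92*m^2 + 130*m + x*(10*m^2 + 19*m - 2) - 12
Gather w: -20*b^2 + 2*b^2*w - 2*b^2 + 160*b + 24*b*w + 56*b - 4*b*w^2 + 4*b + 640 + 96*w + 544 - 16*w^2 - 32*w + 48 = -22*b^2 + 220*b + w^2*(-4*b - 16) + w*(2*b^2 + 24*b + 64) + 1232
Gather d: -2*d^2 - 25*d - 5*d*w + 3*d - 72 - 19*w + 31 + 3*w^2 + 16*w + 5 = -2*d^2 + d*(-5*w - 22) + 3*w^2 - 3*w - 36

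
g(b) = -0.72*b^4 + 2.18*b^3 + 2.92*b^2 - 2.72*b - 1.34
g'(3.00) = -4.10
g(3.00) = 17.32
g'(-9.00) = 2573.98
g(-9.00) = -6053.48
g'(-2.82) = 97.41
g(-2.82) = -64.87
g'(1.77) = 12.14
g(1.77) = 8.02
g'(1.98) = 12.13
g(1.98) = 10.58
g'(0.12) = -1.93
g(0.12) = -1.62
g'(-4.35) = 332.69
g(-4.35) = -371.50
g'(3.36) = -18.51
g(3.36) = 13.41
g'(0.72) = 3.80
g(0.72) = -1.16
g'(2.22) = 10.97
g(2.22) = 13.38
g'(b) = -2.88*b^3 + 6.54*b^2 + 5.84*b - 2.72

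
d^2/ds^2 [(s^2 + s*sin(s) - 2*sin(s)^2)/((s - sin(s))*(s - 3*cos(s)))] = (-2*s^2*sin(s) - 3*s^2*cos(s) + 6*s*sin(s) - 3*s*sin(2*s) - 4*s*cos(s) - 9*s*cos(2*s)/2 + 27*s/2 + 40*sin(s) + 9*sin(2*s) + 6*cos(s) - 6*cos(2*s) + 18)/(s - 3*cos(s))^3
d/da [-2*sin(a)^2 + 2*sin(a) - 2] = -2*sin(2*a) + 2*cos(a)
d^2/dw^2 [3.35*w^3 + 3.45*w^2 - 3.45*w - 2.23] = 20.1*w + 6.9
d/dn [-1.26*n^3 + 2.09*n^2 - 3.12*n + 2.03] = -3.78*n^2 + 4.18*n - 3.12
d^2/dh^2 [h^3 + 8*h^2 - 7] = 6*h + 16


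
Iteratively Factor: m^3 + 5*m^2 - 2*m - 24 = (m - 2)*(m^2 + 7*m + 12) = (m - 2)*(m + 4)*(m + 3)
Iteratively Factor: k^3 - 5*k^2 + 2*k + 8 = (k - 4)*(k^2 - k - 2) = (k - 4)*(k - 2)*(k + 1)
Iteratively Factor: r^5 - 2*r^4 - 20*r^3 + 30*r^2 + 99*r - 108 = (r + 3)*(r^4 - 5*r^3 - 5*r^2 + 45*r - 36) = (r - 4)*(r + 3)*(r^3 - r^2 - 9*r + 9) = (r - 4)*(r + 3)^2*(r^2 - 4*r + 3) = (r - 4)*(r - 1)*(r + 3)^2*(r - 3)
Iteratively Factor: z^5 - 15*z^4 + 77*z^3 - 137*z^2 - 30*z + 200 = (z - 5)*(z^4 - 10*z^3 + 27*z^2 - 2*z - 40) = (z - 5)^2*(z^3 - 5*z^2 + 2*z + 8) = (z - 5)^2*(z - 4)*(z^2 - z - 2) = (z - 5)^2*(z - 4)*(z - 2)*(z + 1)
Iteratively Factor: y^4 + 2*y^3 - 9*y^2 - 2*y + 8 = (y + 1)*(y^3 + y^2 - 10*y + 8) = (y - 2)*(y + 1)*(y^2 + 3*y - 4) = (y - 2)*(y - 1)*(y + 1)*(y + 4)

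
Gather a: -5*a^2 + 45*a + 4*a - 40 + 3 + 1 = -5*a^2 + 49*a - 36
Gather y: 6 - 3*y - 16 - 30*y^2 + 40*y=-30*y^2 + 37*y - 10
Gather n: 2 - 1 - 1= 0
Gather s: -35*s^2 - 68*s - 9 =-35*s^2 - 68*s - 9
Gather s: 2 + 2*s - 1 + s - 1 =3*s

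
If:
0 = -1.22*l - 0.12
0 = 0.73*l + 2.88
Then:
No Solution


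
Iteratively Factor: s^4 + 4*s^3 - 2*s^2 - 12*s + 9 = (s - 1)*(s^3 + 5*s^2 + 3*s - 9) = (s - 1)^2*(s^2 + 6*s + 9) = (s - 1)^2*(s + 3)*(s + 3)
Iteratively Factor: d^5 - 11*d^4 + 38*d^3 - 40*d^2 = (d - 4)*(d^4 - 7*d^3 + 10*d^2) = d*(d - 4)*(d^3 - 7*d^2 + 10*d) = d*(d - 4)*(d - 2)*(d^2 - 5*d) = d^2*(d - 4)*(d - 2)*(d - 5)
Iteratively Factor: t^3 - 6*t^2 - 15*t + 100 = (t + 4)*(t^2 - 10*t + 25) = (t - 5)*(t + 4)*(t - 5)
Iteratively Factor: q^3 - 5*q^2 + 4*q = (q - 4)*(q^2 - q) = (q - 4)*(q - 1)*(q)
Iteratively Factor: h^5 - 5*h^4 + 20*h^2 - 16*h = (h - 4)*(h^4 - h^3 - 4*h^2 + 4*h) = (h - 4)*(h - 1)*(h^3 - 4*h) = (h - 4)*(h - 2)*(h - 1)*(h^2 + 2*h) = h*(h - 4)*(h - 2)*(h - 1)*(h + 2)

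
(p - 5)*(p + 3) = p^2 - 2*p - 15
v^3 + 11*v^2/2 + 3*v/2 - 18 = (v - 3/2)*(v + 3)*(v + 4)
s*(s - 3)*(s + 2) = s^3 - s^2 - 6*s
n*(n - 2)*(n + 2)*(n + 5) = n^4 + 5*n^3 - 4*n^2 - 20*n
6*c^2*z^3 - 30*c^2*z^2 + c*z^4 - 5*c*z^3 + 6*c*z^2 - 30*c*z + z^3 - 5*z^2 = z*(6*c + z)*(z - 5)*(c*z + 1)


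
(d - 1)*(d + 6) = d^2 + 5*d - 6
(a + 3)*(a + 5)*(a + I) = a^3 + 8*a^2 + I*a^2 + 15*a + 8*I*a + 15*I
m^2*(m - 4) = m^3 - 4*m^2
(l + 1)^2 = l^2 + 2*l + 1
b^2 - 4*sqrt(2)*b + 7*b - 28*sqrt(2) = (b + 7)*(b - 4*sqrt(2))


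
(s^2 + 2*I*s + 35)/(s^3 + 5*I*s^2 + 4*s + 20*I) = (s^2 + 2*I*s + 35)/(s^3 + 5*I*s^2 + 4*s + 20*I)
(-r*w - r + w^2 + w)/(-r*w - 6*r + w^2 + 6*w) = (w + 1)/(w + 6)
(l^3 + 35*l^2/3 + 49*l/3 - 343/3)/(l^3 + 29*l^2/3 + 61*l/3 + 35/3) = (3*l^2 + 14*l - 49)/(3*l^2 + 8*l + 5)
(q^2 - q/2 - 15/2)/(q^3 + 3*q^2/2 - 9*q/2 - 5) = (q - 3)/(q^2 - q - 2)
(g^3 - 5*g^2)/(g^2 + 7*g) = g*(g - 5)/(g + 7)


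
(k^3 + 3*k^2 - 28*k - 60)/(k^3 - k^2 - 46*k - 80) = (k^2 + k - 30)/(k^2 - 3*k - 40)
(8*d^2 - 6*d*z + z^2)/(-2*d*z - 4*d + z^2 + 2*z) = (-4*d + z)/(z + 2)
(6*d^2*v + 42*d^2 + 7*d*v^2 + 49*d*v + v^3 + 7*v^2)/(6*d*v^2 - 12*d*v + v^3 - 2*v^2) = (d*v + 7*d + v^2 + 7*v)/(v*(v - 2))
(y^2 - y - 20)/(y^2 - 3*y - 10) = (y + 4)/(y + 2)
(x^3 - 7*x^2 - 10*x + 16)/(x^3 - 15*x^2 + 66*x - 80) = (x^2 + x - 2)/(x^2 - 7*x + 10)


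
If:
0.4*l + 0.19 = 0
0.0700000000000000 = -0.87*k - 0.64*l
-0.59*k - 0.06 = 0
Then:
No Solution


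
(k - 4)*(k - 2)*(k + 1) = k^3 - 5*k^2 + 2*k + 8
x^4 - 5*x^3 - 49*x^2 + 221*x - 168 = (x - 8)*(x - 3)*(x - 1)*(x + 7)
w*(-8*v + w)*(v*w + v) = -8*v^2*w^2 - 8*v^2*w + v*w^3 + v*w^2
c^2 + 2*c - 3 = (c - 1)*(c + 3)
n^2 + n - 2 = (n - 1)*(n + 2)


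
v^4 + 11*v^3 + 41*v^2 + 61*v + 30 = (v + 1)*(v + 2)*(v + 3)*(v + 5)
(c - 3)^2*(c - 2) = c^3 - 8*c^2 + 21*c - 18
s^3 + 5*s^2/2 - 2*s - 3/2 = (s - 1)*(s + 1/2)*(s + 3)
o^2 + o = o*(o + 1)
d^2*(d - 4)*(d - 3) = d^4 - 7*d^3 + 12*d^2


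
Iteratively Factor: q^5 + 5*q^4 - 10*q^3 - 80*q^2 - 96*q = (q + 4)*(q^4 + q^3 - 14*q^2 - 24*q) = (q + 2)*(q + 4)*(q^3 - q^2 - 12*q) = q*(q + 2)*(q + 4)*(q^2 - q - 12) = q*(q + 2)*(q + 3)*(q + 4)*(q - 4)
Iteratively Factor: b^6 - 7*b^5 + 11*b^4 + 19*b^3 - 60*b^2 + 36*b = (b - 3)*(b^5 - 4*b^4 - b^3 + 16*b^2 - 12*b) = (b - 3)*(b - 1)*(b^4 - 3*b^3 - 4*b^2 + 12*b) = b*(b - 3)*(b - 1)*(b^3 - 3*b^2 - 4*b + 12) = b*(b - 3)^2*(b - 1)*(b^2 - 4) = b*(b - 3)^2*(b - 1)*(b + 2)*(b - 2)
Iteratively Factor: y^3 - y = (y - 1)*(y^2 + y) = y*(y - 1)*(y + 1)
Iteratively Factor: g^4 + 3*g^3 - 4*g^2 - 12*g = (g)*(g^3 + 3*g^2 - 4*g - 12) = g*(g + 3)*(g^2 - 4) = g*(g - 2)*(g + 3)*(g + 2)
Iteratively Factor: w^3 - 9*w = (w - 3)*(w^2 + 3*w) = w*(w - 3)*(w + 3)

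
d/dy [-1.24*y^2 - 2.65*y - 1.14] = -2.48*y - 2.65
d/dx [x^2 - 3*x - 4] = 2*x - 3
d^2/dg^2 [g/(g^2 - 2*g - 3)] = 2*(-4*g*(g - 1)^2 + (2 - 3*g)*(-g^2 + 2*g + 3))/(-g^2 + 2*g + 3)^3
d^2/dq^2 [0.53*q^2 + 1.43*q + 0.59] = 1.06000000000000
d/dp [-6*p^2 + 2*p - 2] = 2 - 12*p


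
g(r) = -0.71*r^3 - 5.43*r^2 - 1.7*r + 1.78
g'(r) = -2.13*r^2 - 10.86*r - 1.7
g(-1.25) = -3.19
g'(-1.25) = 8.55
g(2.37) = -42.20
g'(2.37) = -39.40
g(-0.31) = 1.81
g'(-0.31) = 1.46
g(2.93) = -67.68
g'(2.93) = -51.81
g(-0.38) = 1.68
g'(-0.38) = 2.12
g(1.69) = -20.03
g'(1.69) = -26.14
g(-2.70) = -19.24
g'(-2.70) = 12.09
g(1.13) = -8.10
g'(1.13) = -16.69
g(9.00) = -970.94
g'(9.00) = -271.97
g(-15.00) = 1201.78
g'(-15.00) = -318.05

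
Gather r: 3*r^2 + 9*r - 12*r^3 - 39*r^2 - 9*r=-12*r^3 - 36*r^2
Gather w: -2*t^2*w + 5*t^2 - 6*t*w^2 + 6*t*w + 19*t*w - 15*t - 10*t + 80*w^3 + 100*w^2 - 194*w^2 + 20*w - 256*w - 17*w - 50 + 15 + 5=5*t^2 - 25*t + 80*w^3 + w^2*(-6*t - 94) + w*(-2*t^2 + 25*t - 253) - 30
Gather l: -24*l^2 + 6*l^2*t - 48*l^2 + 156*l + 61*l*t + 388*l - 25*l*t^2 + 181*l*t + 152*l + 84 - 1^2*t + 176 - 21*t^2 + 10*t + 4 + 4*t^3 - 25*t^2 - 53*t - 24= l^2*(6*t - 72) + l*(-25*t^2 + 242*t + 696) + 4*t^3 - 46*t^2 - 44*t + 240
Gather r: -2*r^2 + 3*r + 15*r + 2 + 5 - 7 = -2*r^2 + 18*r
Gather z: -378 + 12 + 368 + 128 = 130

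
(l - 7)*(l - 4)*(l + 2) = l^3 - 9*l^2 + 6*l + 56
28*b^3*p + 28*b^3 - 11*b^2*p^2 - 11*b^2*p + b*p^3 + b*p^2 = (-7*b + p)*(-4*b + p)*(b*p + b)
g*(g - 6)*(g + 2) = g^3 - 4*g^2 - 12*g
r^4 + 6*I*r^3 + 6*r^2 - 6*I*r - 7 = (r - I)*(r + 7*I)*(-I*r + I)*(I*r + I)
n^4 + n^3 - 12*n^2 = n^2*(n - 3)*(n + 4)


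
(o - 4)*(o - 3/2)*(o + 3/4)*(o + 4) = o^4 - 3*o^3/4 - 137*o^2/8 + 12*o + 18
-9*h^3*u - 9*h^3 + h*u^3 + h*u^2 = (-3*h + u)*(3*h + u)*(h*u + h)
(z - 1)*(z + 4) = z^2 + 3*z - 4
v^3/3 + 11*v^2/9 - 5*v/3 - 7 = (v/3 + 1)*(v - 7/3)*(v + 3)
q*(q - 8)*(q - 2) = q^3 - 10*q^2 + 16*q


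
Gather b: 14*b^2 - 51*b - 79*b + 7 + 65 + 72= 14*b^2 - 130*b + 144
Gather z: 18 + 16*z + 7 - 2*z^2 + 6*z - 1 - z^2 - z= -3*z^2 + 21*z + 24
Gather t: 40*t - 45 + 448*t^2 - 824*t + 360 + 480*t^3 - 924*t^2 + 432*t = 480*t^3 - 476*t^2 - 352*t + 315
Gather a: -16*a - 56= -16*a - 56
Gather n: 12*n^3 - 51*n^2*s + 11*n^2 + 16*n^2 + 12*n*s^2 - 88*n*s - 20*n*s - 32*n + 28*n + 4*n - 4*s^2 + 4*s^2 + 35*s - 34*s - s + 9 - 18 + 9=12*n^3 + n^2*(27 - 51*s) + n*(12*s^2 - 108*s)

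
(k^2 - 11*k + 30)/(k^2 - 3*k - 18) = (k - 5)/(k + 3)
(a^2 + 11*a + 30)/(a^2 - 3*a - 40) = (a + 6)/(a - 8)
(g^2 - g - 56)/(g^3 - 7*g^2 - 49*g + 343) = (g - 8)/(g^2 - 14*g + 49)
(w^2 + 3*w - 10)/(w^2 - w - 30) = (w - 2)/(w - 6)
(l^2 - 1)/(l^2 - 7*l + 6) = (l + 1)/(l - 6)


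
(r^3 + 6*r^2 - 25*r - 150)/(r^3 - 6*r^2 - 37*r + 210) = (r + 5)/(r - 7)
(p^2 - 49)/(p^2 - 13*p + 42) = (p + 7)/(p - 6)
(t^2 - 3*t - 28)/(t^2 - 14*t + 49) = (t + 4)/(t - 7)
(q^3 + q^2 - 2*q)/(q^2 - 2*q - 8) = q*(q - 1)/(q - 4)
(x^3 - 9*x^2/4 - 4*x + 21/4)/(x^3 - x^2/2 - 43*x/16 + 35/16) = 4*(x - 3)/(4*x - 5)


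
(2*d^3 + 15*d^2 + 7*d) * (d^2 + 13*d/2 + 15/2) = 2*d^5 + 28*d^4 + 239*d^3/2 + 158*d^2 + 105*d/2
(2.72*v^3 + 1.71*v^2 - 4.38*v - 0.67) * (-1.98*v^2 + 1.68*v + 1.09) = -5.3856*v^5 + 1.1838*v^4 + 14.51*v^3 - 4.1679*v^2 - 5.8998*v - 0.7303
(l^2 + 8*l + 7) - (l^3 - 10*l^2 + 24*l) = -l^3 + 11*l^2 - 16*l + 7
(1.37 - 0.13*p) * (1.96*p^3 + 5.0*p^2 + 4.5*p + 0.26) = -0.2548*p^4 + 2.0352*p^3 + 6.265*p^2 + 6.1312*p + 0.3562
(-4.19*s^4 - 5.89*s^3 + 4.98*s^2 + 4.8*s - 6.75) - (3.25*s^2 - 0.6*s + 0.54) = -4.19*s^4 - 5.89*s^3 + 1.73*s^2 + 5.4*s - 7.29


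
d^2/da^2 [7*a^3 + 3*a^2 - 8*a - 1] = 42*a + 6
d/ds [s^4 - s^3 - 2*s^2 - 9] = s*(4*s^2 - 3*s - 4)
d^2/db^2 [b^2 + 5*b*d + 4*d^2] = 2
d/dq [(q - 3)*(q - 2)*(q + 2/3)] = 3*q^2 - 26*q/3 + 8/3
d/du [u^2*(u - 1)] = u*(3*u - 2)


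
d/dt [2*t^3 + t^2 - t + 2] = 6*t^2 + 2*t - 1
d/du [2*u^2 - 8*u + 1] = 4*u - 8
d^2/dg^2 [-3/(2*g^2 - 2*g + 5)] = 12*(2*g^2 - 2*g - 2*(2*g - 1)^2 + 5)/(2*g^2 - 2*g + 5)^3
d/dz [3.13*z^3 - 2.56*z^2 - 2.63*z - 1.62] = 9.39*z^2 - 5.12*z - 2.63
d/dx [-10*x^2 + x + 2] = 1 - 20*x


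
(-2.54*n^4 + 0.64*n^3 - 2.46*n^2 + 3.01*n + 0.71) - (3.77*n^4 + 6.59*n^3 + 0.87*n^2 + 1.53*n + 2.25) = -6.31*n^4 - 5.95*n^3 - 3.33*n^2 + 1.48*n - 1.54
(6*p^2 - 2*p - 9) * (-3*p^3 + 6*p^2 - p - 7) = -18*p^5 + 42*p^4 + 9*p^3 - 94*p^2 + 23*p + 63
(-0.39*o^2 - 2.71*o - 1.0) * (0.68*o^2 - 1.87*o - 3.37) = -0.2652*o^4 - 1.1135*o^3 + 5.702*o^2 + 11.0027*o + 3.37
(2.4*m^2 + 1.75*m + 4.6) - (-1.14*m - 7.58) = 2.4*m^2 + 2.89*m + 12.18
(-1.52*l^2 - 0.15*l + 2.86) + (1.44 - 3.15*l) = -1.52*l^2 - 3.3*l + 4.3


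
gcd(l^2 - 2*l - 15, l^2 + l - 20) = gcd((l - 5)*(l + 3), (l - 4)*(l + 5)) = 1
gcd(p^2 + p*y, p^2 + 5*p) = p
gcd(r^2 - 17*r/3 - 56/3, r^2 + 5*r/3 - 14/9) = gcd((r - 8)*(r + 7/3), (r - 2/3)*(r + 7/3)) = r + 7/3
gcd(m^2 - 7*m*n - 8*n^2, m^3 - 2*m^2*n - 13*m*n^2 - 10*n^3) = m + n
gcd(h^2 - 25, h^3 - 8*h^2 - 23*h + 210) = h + 5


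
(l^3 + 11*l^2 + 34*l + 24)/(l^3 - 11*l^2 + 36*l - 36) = (l^3 + 11*l^2 + 34*l + 24)/(l^3 - 11*l^2 + 36*l - 36)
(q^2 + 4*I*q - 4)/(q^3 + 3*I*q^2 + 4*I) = 1/(q - I)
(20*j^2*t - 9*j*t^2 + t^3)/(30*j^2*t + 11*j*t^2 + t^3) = (20*j^2 - 9*j*t + t^2)/(30*j^2 + 11*j*t + t^2)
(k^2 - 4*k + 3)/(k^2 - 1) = (k - 3)/(k + 1)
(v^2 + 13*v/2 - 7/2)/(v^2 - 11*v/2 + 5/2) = (v + 7)/(v - 5)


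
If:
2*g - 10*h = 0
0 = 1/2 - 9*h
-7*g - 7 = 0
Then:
No Solution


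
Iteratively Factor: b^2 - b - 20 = (b + 4)*(b - 5)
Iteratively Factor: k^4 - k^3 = (k)*(k^3 - k^2) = k^2*(k^2 - k) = k^2*(k - 1)*(k)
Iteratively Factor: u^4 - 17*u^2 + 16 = (u + 1)*(u^3 - u^2 - 16*u + 16) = (u - 4)*(u + 1)*(u^2 + 3*u - 4) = (u - 4)*(u + 1)*(u + 4)*(u - 1)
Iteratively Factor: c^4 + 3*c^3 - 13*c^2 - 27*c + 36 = (c + 3)*(c^3 - 13*c + 12) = (c - 1)*(c + 3)*(c^2 + c - 12) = (c - 3)*(c - 1)*(c + 3)*(c + 4)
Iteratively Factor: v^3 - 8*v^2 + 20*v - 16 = (v - 2)*(v^2 - 6*v + 8) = (v - 4)*(v - 2)*(v - 2)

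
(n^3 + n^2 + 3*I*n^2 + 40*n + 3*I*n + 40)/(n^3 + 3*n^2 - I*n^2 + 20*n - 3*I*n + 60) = (n^2 + n*(1 + 8*I) + 8*I)/(n^2 + n*(3 + 4*I) + 12*I)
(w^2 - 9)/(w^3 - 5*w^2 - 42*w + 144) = (w + 3)/(w^2 - 2*w - 48)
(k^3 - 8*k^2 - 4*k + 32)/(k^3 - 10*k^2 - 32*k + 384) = (k^2 - 4)/(k^2 - 2*k - 48)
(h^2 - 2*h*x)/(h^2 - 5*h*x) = (h - 2*x)/(h - 5*x)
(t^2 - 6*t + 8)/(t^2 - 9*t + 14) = (t - 4)/(t - 7)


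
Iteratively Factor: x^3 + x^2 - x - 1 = (x + 1)*(x^2 - 1) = (x - 1)*(x + 1)*(x + 1)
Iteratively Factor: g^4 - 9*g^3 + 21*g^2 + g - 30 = (g - 3)*(g^3 - 6*g^2 + 3*g + 10) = (g - 3)*(g + 1)*(g^2 - 7*g + 10) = (g - 3)*(g - 2)*(g + 1)*(g - 5)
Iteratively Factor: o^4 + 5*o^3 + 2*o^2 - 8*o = (o + 2)*(o^3 + 3*o^2 - 4*o) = (o - 1)*(o + 2)*(o^2 + 4*o) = (o - 1)*(o + 2)*(o + 4)*(o)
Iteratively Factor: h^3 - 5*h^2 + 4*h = (h - 4)*(h^2 - h) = h*(h - 4)*(h - 1)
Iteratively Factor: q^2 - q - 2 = (q + 1)*(q - 2)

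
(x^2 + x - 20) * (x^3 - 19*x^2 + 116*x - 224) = x^5 - 18*x^4 + 77*x^3 + 272*x^2 - 2544*x + 4480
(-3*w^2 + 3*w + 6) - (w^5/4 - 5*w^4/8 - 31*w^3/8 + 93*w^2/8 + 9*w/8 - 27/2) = -w^5/4 + 5*w^4/8 + 31*w^3/8 - 117*w^2/8 + 15*w/8 + 39/2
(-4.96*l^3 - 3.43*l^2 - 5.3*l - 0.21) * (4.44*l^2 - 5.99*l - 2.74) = -22.0224*l^5 + 14.4812*l^4 + 10.6041*l^3 + 40.2128*l^2 + 15.7799*l + 0.5754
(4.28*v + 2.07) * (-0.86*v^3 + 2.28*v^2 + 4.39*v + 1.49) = -3.6808*v^4 + 7.9782*v^3 + 23.5088*v^2 + 15.4645*v + 3.0843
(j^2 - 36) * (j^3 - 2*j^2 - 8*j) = j^5 - 2*j^4 - 44*j^3 + 72*j^2 + 288*j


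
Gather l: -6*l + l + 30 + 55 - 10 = 75 - 5*l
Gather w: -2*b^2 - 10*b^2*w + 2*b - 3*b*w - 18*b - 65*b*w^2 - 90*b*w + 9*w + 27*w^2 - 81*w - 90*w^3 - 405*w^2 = -2*b^2 - 16*b - 90*w^3 + w^2*(-65*b - 378) + w*(-10*b^2 - 93*b - 72)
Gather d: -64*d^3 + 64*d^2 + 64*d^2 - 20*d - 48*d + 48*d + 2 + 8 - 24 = -64*d^3 + 128*d^2 - 20*d - 14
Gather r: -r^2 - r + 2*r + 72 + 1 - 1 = -r^2 + r + 72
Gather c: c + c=2*c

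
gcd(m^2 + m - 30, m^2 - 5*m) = m - 5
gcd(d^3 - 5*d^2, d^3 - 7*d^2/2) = d^2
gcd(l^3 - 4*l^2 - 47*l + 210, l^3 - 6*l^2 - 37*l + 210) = l - 5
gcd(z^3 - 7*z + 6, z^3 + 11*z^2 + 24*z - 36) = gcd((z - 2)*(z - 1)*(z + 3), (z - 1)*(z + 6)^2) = z - 1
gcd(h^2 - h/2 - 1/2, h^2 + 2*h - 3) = h - 1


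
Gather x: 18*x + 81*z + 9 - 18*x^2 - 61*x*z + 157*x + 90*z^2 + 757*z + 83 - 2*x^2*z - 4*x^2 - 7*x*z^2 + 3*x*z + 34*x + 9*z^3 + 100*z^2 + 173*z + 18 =x^2*(-2*z - 22) + x*(-7*z^2 - 58*z + 209) + 9*z^3 + 190*z^2 + 1011*z + 110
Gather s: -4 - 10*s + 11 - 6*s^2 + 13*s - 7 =-6*s^2 + 3*s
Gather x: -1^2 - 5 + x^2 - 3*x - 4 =x^2 - 3*x - 10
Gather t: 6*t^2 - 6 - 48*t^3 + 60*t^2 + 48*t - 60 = -48*t^3 + 66*t^2 + 48*t - 66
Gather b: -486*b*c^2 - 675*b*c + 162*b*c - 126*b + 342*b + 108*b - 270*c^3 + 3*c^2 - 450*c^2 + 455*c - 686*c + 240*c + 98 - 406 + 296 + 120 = b*(-486*c^2 - 513*c + 324) - 270*c^3 - 447*c^2 + 9*c + 108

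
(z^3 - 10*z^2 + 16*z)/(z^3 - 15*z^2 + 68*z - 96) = z*(z - 2)/(z^2 - 7*z + 12)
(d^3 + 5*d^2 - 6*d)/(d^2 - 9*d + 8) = d*(d + 6)/(d - 8)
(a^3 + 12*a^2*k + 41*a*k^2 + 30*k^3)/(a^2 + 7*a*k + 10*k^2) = (a^2 + 7*a*k + 6*k^2)/(a + 2*k)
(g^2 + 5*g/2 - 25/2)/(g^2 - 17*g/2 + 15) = (g + 5)/(g - 6)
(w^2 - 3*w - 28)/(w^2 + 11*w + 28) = (w - 7)/(w + 7)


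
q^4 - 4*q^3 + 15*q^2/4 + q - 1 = (q - 2)^2*(q - 1/2)*(q + 1/2)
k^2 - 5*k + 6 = (k - 3)*(k - 2)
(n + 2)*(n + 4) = n^2 + 6*n + 8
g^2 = g^2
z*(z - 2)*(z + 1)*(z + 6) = z^4 + 5*z^3 - 8*z^2 - 12*z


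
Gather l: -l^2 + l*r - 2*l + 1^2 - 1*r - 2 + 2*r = -l^2 + l*(r - 2) + r - 1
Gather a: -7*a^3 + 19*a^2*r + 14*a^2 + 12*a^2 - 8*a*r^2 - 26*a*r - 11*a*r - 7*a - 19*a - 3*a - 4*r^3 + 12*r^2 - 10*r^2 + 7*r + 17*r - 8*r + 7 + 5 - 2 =-7*a^3 + a^2*(19*r + 26) + a*(-8*r^2 - 37*r - 29) - 4*r^3 + 2*r^2 + 16*r + 10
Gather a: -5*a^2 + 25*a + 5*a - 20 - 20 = -5*a^2 + 30*a - 40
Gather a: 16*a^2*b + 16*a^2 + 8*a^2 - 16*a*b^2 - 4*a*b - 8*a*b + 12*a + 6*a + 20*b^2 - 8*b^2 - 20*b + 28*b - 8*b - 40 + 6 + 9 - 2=a^2*(16*b + 24) + a*(-16*b^2 - 12*b + 18) + 12*b^2 - 27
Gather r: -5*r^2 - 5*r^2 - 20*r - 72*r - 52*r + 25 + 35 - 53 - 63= -10*r^2 - 144*r - 56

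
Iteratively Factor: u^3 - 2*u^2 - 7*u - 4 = (u - 4)*(u^2 + 2*u + 1) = (u - 4)*(u + 1)*(u + 1)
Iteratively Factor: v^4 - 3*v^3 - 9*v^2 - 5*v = (v + 1)*(v^3 - 4*v^2 - 5*v) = (v + 1)^2*(v^2 - 5*v) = (v - 5)*(v + 1)^2*(v)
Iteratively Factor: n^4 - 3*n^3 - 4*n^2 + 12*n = (n - 2)*(n^3 - n^2 - 6*n) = n*(n - 2)*(n^2 - n - 6) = n*(n - 3)*(n - 2)*(n + 2)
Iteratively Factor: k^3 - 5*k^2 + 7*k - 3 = (k - 1)*(k^2 - 4*k + 3) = (k - 3)*(k - 1)*(k - 1)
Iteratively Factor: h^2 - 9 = (h - 3)*(h + 3)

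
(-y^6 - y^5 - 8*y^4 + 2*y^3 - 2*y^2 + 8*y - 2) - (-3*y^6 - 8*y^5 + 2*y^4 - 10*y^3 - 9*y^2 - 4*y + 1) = 2*y^6 + 7*y^5 - 10*y^4 + 12*y^3 + 7*y^2 + 12*y - 3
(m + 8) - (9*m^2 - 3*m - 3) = -9*m^2 + 4*m + 11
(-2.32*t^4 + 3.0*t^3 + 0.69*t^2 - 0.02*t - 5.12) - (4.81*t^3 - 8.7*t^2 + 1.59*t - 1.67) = -2.32*t^4 - 1.81*t^3 + 9.39*t^2 - 1.61*t - 3.45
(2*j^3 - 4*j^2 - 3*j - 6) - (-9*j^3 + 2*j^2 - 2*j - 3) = 11*j^3 - 6*j^2 - j - 3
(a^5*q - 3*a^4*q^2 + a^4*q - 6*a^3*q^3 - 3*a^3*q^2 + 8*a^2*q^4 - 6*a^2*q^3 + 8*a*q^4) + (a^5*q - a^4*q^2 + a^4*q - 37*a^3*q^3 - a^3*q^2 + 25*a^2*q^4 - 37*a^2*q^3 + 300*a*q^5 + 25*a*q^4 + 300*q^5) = 2*a^5*q - 4*a^4*q^2 + 2*a^4*q - 43*a^3*q^3 - 4*a^3*q^2 + 33*a^2*q^4 - 43*a^2*q^3 + 300*a*q^5 + 33*a*q^4 + 300*q^5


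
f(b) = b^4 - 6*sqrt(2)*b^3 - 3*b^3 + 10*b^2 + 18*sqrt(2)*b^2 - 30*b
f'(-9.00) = -6375.13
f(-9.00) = 18075.69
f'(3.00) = -19.37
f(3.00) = 0.00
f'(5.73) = -2.43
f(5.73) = -90.54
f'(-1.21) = -173.34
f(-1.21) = 110.70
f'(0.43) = -5.56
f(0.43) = -7.22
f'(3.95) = -40.98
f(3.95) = -29.70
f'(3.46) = -31.45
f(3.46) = -11.76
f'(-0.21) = -46.45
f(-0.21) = 7.97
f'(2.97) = -18.53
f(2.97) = 0.57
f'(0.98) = 10.17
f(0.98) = -5.24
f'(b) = 4*b^3 - 18*sqrt(2)*b^2 - 9*b^2 + 20*b + 36*sqrt(2)*b - 30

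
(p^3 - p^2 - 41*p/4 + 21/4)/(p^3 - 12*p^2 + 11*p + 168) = (p^2 - 4*p + 7/4)/(p^2 - 15*p + 56)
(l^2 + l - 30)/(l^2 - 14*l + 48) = (l^2 + l - 30)/(l^2 - 14*l + 48)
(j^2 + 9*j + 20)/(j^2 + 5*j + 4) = (j + 5)/(j + 1)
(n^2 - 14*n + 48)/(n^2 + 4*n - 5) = (n^2 - 14*n + 48)/(n^2 + 4*n - 5)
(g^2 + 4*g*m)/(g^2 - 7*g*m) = (g + 4*m)/(g - 7*m)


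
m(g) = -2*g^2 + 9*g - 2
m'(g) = 9 - 4*g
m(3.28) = 6.00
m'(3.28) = -4.12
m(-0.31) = -4.98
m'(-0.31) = 10.24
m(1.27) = 6.20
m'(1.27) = 3.92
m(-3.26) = -52.60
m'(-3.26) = 22.04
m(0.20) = -0.28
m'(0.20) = 8.20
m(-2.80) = -42.88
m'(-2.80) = 20.20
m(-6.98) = -162.26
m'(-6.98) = 36.92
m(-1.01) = -13.13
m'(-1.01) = 13.04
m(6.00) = -20.00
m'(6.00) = -15.00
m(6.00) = -20.00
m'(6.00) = -15.00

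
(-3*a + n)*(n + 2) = -3*a*n - 6*a + n^2 + 2*n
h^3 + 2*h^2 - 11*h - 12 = (h - 3)*(h + 1)*(h + 4)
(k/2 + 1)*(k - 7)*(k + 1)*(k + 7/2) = k^4/2 - k^3/4 - 33*k^2/2 - 161*k/4 - 49/2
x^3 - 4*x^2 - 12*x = x*(x - 6)*(x + 2)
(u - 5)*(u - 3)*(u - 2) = u^3 - 10*u^2 + 31*u - 30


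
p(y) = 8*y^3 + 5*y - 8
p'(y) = 24*y^2 + 5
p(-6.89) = -2659.11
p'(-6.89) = 1144.33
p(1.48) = 25.33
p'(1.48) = 57.57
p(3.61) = 386.42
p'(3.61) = 317.77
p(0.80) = 0.10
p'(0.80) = 20.36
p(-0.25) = -9.38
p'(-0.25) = 6.50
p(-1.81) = -64.49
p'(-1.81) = 83.63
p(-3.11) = -264.19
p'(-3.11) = 237.13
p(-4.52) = -769.36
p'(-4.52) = 495.33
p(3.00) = 223.00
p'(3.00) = 221.00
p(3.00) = 223.00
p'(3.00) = 221.00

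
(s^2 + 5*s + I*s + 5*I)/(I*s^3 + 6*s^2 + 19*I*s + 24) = (s^2 + 5*s + I*s + 5*I)/(I*s^3 + 6*s^2 + 19*I*s + 24)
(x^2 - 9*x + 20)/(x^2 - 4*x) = (x - 5)/x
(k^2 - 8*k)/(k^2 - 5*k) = (k - 8)/(k - 5)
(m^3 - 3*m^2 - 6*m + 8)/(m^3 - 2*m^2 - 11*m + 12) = (m + 2)/(m + 3)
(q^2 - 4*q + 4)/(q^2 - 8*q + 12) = (q - 2)/(q - 6)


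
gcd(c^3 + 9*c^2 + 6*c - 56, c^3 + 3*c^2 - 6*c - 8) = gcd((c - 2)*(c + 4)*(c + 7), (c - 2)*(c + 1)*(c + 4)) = c^2 + 2*c - 8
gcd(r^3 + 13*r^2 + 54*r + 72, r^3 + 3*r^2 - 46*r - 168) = r^2 + 10*r + 24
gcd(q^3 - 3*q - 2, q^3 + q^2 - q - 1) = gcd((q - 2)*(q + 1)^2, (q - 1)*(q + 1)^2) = q^2 + 2*q + 1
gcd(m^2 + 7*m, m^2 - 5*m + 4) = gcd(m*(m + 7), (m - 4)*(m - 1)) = 1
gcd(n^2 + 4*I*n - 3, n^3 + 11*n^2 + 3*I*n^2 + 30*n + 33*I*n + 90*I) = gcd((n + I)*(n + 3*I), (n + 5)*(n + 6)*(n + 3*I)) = n + 3*I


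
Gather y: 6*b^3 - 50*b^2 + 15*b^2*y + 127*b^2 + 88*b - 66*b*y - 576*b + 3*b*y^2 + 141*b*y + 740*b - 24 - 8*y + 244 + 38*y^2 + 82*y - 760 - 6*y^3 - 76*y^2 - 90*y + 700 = 6*b^3 + 77*b^2 + 252*b - 6*y^3 + y^2*(3*b - 38) + y*(15*b^2 + 75*b - 16) + 160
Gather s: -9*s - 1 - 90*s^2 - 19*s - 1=-90*s^2 - 28*s - 2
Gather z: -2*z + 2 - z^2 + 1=-z^2 - 2*z + 3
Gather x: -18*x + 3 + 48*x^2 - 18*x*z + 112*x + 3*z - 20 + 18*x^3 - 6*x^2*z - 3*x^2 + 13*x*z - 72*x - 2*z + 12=18*x^3 + x^2*(45 - 6*z) + x*(22 - 5*z) + z - 5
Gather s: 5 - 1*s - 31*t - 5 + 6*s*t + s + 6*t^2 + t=6*s*t + 6*t^2 - 30*t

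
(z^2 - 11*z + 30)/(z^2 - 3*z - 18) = (z - 5)/(z + 3)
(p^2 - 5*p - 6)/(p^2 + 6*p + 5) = (p - 6)/(p + 5)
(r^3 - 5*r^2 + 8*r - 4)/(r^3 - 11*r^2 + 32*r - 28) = (r - 1)/(r - 7)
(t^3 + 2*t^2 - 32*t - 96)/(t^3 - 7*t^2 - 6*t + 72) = (t^2 + 8*t + 16)/(t^2 - t - 12)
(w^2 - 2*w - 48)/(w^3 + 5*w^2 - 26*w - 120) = (w - 8)/(w^2 - w - 20)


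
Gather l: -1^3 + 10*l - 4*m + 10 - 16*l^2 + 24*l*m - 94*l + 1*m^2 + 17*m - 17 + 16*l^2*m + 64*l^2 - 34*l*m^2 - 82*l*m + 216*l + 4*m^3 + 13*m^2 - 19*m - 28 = l^2*(16*m + 48) + l*(-34*m^2 - 58*m + 132) + 4*m^3 + 14*m^2 - 6*m - 36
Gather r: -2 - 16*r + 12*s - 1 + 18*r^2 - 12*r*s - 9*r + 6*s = 18*r^2 + r*(-12*s - 25) + 18*s - 3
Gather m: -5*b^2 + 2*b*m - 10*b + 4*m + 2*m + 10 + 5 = -5*b^2 - 10*b + m*(2*b + 6) + 15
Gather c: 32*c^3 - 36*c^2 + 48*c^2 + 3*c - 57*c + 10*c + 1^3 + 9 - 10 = 32*c^3 + 12*c^2 - 44*c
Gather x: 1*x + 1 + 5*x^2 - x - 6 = 5*x^2 - 5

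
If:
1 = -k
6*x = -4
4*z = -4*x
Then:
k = -1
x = -2/3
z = 2/3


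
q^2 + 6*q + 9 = (q + 3)^2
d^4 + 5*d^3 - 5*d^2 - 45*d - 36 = (d - 3)*(d + 1)*(d + 3)*(d + 4)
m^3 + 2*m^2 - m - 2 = (m - 1)*(m + 1)*(m + 2)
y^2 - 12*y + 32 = (y - 8)*(y - 4)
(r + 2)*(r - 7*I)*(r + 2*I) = r^3 + 2*r^2 - 5*I*r^2 + 14*r - 10*I*r + 28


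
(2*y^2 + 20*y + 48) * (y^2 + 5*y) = 2*y^4 + 30*y^3 + 148*y^2 + 240*y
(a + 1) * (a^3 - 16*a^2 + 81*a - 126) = a^4 - 15*a^3 + 65*a^2 - 45*a - 126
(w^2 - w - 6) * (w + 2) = w^3 + w^2 - 8*w - 12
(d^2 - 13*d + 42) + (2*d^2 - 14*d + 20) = 3*d^2 - 27*d + 62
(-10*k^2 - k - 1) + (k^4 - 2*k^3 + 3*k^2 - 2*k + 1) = k^4 - 2*k^3 - 7*k^2 - 3*k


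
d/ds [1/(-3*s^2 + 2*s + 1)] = 2*(3*s - 1)/(-3*s^2 + 2*s + 1)^2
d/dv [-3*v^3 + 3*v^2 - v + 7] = -9*v^2 + 6*v - 1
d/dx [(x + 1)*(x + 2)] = 2*x + 3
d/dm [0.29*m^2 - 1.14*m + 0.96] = 0.58*m - 1.14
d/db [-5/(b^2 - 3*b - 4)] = 5*(2*b - 3)/(-b^2 + 3*b + 4)^2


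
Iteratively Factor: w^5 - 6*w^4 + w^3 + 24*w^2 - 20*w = (w + 2)*(w^4 - 8*w^3 + 17*w^2 - 10*w) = (w - 2)*(w + 2)*(w^3 - 6*w^2 + 5*w) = (w - 5)*(w - 2)*(w + 2)*(w^2 - w) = (w - 5)*(w - 2)*(w - 1)*(w + 2)*(w)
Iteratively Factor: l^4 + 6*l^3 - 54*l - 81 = (l + 3)*(l^3 + 3*l^2 - 9*l - 27) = (l + 3)^2*(l^2 - 9) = (l + 3)^3*(l - 3)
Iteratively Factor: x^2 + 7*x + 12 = (x + 4)*(x + 3)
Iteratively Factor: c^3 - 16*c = (c)*(c^2 - 16) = c*(c + 4)*(c - 4)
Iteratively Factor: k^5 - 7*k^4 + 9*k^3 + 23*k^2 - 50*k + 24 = (k + 2)*(k^4 - 9*k^3 + 27*k^2 - 31*k + 12) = (k - 4)*(k + 2)*(k^3 - 5*k^2 + 7*k - 3) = (k - 4)*(k - 1)*(k + 2)*(k^2 - 4*k + 3) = (k - 4)*(k - 3)*(k - 1)*(k + 2)*(k - 1)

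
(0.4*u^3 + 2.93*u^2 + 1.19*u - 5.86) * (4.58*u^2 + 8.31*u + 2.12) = 1.832*u^5 + 16.7434*u^4 + 30.6465*u^3 - 10.7383*u^2 - 46.1738*u - 12.4232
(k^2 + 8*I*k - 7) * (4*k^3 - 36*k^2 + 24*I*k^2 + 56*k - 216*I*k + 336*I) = 4*k^5 - 36*k^4 + 56*I*k^4 - 164*k^3 - 504*I*k^3 + 1980*k^2 + 616*I*k^2 - 3080*k + 1512*I*k - 2352*I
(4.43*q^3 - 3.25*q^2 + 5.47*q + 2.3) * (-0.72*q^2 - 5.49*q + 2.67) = -3.1896*q^5 - 21.9807*q^4 + 25.7322*q^3 - 40.3638*q^2 + 1.9779*q + 6.141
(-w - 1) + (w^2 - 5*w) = w^2 - 6*w - 1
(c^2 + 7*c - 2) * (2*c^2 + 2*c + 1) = 2*c^4 + 16*c^3 + 11*c^2 + 3*c - 2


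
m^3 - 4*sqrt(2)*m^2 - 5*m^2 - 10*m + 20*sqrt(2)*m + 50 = (m - 5)*(m - 5*sqrt(2))*(m + sqrt(2))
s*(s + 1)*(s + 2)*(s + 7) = s^4 + 10*s^3 + 23*s^2 + 14*s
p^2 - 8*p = p*(p - 8)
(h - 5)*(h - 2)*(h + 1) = h^3 - 6*h^2 + 3*h + 10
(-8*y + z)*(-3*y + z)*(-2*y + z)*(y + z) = -48*y^4 - 2*y^3*z + 33*y^2*z^2 - 12*y*z^3 + z^4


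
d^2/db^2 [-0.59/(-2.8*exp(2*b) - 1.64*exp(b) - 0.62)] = (0.59*(5.6*exp(b) + 1.64)*(11.2*exp(b) + 3.28)*exp(b) - (6.608*exp(b) + 0.9676)*(2.8*exp(2*b) + 1.64*exp(b) + 0.62))*exp(b)/(2.8*exp(2*b) + 1.64*exp(b) + 0.62)^3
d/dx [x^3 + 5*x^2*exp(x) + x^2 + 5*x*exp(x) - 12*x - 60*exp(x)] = 5*x^2*exp(x) + 3*x^2 + 15*x*exp(x) + 2*x - 55*exp(x) - 12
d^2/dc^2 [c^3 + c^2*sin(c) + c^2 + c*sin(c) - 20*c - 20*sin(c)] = -c^2*sin(c) - c*sin(c) + 4*c*cos(c) + 6*c + 22*sin(c) + 2*cos(c) + 2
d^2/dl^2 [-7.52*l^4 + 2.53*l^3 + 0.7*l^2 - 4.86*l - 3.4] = -90.24*l^2 + 15.18*l + 1.4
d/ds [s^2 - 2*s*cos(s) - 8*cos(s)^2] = 2*s*sin(s) + 2*s + 8*sin(2*s) - 2*cos(s)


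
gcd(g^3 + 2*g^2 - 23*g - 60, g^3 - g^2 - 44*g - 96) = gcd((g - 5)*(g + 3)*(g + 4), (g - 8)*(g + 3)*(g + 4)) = g^2 + 7*g + 12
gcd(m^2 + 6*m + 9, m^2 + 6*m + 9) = m^2 + 6*m + 9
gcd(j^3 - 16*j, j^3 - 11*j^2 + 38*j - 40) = j - 4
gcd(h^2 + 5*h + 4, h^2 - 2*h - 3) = h + 1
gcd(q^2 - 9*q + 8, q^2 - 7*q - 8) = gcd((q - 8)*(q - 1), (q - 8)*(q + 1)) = q - 8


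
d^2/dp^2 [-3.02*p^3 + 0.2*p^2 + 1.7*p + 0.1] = 0.4 - 18.12*p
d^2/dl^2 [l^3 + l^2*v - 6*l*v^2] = 6*l + 2*v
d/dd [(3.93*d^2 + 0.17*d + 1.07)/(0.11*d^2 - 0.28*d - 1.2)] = (-1.1191*d^2 - 9.6674*d + 0.0956)/(0.0121*d^4 - 0.0616*d^3 - 0.1856*d^2 + 0.672*d + 1.44)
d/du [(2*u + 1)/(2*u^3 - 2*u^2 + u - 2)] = (4*u^3 - 4*u^2 + 2*u - (2*u + 1)*(6*u^2 - 4*u + 1) - 4)/(2*u^3 - 2*u^2 + u - 2)^2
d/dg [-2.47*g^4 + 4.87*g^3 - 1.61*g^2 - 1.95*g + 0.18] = -9.88*g^3 + 14.61*g^2 - 3.22*g - 1.95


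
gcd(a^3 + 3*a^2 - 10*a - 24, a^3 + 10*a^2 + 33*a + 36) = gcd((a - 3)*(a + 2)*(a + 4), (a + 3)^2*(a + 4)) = a + 4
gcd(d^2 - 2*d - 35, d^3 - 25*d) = d + 5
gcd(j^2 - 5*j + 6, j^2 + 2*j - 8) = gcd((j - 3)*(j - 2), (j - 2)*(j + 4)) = j - 2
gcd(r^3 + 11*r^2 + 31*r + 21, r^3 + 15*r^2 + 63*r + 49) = r^2 + 8*r + 7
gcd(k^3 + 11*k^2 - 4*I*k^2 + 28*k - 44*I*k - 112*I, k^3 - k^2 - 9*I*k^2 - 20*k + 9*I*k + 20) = k - 4*I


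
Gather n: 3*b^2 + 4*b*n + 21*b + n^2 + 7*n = 3*b^2 + 21*b + n^2 + n*(4*b + 7)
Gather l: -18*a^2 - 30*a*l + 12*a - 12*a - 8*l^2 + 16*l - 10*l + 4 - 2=-18*a^2 - 8*l^2 + l*(6 - 30*a) + 2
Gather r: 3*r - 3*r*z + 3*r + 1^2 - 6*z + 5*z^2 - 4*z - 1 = r*(6 - 3*z) + 5*z^2 - 10*z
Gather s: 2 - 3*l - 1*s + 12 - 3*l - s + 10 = -6*l - 2*s + 24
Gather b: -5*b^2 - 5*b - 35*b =-5*b^2 - 40*b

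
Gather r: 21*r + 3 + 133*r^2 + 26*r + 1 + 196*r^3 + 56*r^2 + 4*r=196*r^3 + 189*r^2 + 51*r + 4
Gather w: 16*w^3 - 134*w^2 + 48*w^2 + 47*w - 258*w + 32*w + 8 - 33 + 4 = 16*w^3 - 86*w^2 - 179*w - 21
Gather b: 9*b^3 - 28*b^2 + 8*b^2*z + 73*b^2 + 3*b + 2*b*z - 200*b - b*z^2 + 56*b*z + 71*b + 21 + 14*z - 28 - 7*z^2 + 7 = 9*b^3 + b^2*(8*z + 45) + b*(-z^2 + 58*z - 126) - 7*z^2 + 14*z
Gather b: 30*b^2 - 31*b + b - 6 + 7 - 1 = 30*b^2 - 30*b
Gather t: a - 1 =a - 1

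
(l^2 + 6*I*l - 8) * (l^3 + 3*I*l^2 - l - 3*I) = l^5 + 9*I*l^4 - 27*l^3 - 33*I*l^2 + 26*l + 24*I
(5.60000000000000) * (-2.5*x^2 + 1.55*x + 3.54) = -14.0*x^2 + 8.68*x + 19.824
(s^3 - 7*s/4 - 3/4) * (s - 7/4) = s^4 - 7*s^3/4 - 7*s^2/4 + 37*s/16 + 21/16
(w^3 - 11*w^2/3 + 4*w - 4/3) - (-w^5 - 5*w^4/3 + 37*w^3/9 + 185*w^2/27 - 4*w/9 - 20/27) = w^5 + 5*w^4/3 - 28*w^3/9 - 284*w^2/27 + 40*w/9 - 16/27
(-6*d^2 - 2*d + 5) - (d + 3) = -6*d^2 - 3*d + 2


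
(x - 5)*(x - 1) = x^2 - 6*x + 5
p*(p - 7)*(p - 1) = p^3 - 8*p^2 + 7*p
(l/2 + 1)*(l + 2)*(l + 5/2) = l^3/2 + 13*l^2/4 + 7*l + 5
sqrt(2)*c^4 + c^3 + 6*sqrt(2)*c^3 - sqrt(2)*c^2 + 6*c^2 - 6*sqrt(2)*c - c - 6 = (c - 1)*(c + 1)*(c + 6)*(sqrt(2)*c + 1)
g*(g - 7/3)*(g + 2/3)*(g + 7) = g^4 + 16*g^3/3 - 119*g^2/9 - 98*g/9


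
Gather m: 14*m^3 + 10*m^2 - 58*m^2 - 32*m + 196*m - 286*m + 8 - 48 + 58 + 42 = 14*m^3 - 48*m^2 - 122*m + 60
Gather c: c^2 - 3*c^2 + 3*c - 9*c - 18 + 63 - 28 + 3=-2*c^2 - 6*c + 20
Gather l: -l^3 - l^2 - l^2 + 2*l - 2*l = -l^3 - 2*l^2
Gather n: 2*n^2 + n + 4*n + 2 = 2*n^2 + 5*n + 2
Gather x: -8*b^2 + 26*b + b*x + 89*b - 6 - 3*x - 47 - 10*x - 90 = -8*b^2 + 115*b + x*(b - 13) - 143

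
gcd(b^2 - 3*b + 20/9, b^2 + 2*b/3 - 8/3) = b - 4/3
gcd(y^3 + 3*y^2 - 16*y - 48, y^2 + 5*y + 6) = y + 3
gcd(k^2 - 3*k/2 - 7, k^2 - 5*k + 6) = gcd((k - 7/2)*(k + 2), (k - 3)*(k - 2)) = 1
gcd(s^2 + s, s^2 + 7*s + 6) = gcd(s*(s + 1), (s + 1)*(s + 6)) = s + 1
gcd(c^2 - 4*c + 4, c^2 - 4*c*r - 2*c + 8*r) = c - 2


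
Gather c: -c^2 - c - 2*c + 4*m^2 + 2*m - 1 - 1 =-c^2 - 3*c + 4*m^2 + 2*m - 2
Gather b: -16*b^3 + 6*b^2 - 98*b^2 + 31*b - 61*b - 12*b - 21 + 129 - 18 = -16*b^3 - 92*b^2 - 42*b + 90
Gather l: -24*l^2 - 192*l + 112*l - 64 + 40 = -24*l^2 - 80*l - 24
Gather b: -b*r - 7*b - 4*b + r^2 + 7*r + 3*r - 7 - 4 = b*(-r - 11) + r^2 + 10*r - 11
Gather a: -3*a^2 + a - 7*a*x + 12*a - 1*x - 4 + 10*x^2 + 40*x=-3*a^2 + a*(13 - 7*x) + 10*x^2 + 39*x - 4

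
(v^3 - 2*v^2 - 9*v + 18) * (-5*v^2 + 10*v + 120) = -5*v^5 + 20*v^4 + 145*v^3 - 420*v^2 - 900*v + 2160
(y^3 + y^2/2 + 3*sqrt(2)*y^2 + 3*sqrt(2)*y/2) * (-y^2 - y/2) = -y^5 - 3*sqrt(2)*y^4 - y^4 - 3*sqrt(2)*y^3 - y^3/4 - 3*sqrt(2)*y^2/4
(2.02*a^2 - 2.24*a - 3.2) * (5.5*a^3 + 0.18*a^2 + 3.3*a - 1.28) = 11.11*a^5 - 11.9564*a^4 - 11.3372*a^3 - 10.5536*a^2 - 7.6928*a + 4.096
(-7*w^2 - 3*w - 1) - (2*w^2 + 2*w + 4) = -9*w^2 - 5*w - 5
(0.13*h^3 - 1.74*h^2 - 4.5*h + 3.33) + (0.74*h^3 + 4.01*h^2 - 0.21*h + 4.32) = 0.87*h^3 + 2.27*h^2 - 4.71*h + 7.65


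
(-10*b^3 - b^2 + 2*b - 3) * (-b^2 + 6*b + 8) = 10*b^5 - 59*b^4 - 88*b^3 + 7*b^2 - 2*b - 24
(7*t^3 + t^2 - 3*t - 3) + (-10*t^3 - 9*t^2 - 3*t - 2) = -3*t^3 - 8*t^2 - 6*t - 5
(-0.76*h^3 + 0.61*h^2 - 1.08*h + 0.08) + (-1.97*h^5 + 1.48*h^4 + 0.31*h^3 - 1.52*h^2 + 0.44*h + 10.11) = -1.97*h^5 + 1.48*h^4 - 0.45*h^3 - 0.91*h^2 - 0.64*h + 10.19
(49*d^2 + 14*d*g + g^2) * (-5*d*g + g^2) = -245*d^3*g - 21*d^2*g^2 + 9*d*g^3 + g^4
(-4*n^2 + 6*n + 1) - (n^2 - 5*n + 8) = -5*n^2 + 11*n - 7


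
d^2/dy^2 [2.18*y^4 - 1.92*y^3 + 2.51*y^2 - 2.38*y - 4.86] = 26.16*y^2 - 11.52*y + 5.02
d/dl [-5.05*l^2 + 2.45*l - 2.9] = 2.45 - 10.1*l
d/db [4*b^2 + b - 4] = 8*b + 1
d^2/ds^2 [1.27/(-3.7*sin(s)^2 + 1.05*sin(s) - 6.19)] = (69.5452*sin(s)^4 - 14.80185*sin(s)^3 - 219.264865*sin(s)^2 + 37.858065*sin(s) + 55.37327)/(3.7*sin(s)^2 - 1.05*sin(s) + 6.19)^3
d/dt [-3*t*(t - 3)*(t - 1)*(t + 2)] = -12*t^3 + 18*t^2 + 30*t - 18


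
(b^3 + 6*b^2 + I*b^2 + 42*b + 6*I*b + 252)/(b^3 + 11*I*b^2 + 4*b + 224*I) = (b^2 + 6*b*(1 - I) - 36*I)/(b^2 + 4*I*b + 32)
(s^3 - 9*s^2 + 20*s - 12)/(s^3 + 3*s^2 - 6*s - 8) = (s^2 - 7*s + 6)/(s^2 + 5*s + 4)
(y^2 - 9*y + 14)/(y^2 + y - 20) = (y^2 - 9*y + 14)/(y^2 + y - 20)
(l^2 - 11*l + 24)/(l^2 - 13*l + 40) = (l - 3)/(l - 5)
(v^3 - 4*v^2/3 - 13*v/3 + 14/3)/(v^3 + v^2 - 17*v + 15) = (3*v^2 - v - 14)/(3*(v^2 + 2*v - 15))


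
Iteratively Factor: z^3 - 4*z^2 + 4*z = (z)*(z^2 - 4*z + 4) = z*(z - 2)*(z - 2)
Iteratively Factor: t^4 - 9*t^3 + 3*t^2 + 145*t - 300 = (t - 3)*(t^3 - 6*t^2 - 15*t + 100) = (t - 5)*(t - 3)*(t^2 - t - 20) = (t - 5)*(t - 3)*(t + 4)*(t - 5)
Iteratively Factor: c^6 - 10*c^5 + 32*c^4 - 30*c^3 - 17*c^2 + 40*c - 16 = (c + 1)*(c^5 - 11*c^4 + 43*c^3 - 73*c^2 + 56*c - 16) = (c - 4)*(c + 1)*(c^4 - 7*c^3 + 15*c^2 - 13*c + 4) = (c - 4)*(c - 1)*(c + 1)*(c^3 - 6*c^2 + 9*c - 4) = (c - 4)*(c - 1)^2*(c + 1)*(c^2 - 5*c + 4) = (c - 4)*(c - 1)^3*(c + 1)*(c - 4)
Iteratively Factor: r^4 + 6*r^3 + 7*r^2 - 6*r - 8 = (r - 1)*(r^3 + 7*r^2 + 14*r + 8) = (r - 1)*(r + 2)*(r^2 + 5*r + 4) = (r - 1)*(r + 2)*(r + 4)*(r + 1)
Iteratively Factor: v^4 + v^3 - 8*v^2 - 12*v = (v + 2)*(v^3 - v^2 - 6*v) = (v - 3)*(v + 2)*(v^2 + 2*v) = v*(v - 3)*(v + 2)*(v + 2)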